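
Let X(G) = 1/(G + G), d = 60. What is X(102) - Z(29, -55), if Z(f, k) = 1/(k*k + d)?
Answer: 2881/629340 ≈ 0.0045778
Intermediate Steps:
Z(f, k) = 1/(60 + k**2) (Z(f, k) = 1/(k*k + 60) = 1/(k**2 + 60) = 1/(60 + k**2))
X(G) = 1/(2*G)
X(102) - Z(29, -55) = (1/2)/102 - 1/(60 + (-55)**2) = (1/2)*(1/102) - 1/(60 + 3025) = 1/204 - 1/3085 = 2881/629340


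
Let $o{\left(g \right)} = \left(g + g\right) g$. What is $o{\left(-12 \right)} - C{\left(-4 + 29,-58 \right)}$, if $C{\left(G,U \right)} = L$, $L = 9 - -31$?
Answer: $248$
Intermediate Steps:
$o{\left(g \right)} = 2 g^{2}$ ($o{\left(g \right)} = 2 g g = 2 g^{2}$)
$L = 40$ ($L = 9 + 31 = 40$)
$C{\left(G,U \right)} = 40$
$o{\left(-12 \right)} - C{\left(-4 + 29,-58 \right)} = 2 \left(-12\right)^{2} - 40 = 2 \cdot 144 - 40 = 288 - 40 = 248$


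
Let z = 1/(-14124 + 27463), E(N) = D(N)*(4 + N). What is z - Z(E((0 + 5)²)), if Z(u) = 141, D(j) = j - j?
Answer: -1880798/13339 ≈ -141.00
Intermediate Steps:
D(j) = 0
E(N) = 0 (E(N) = 0*(4 + N) = 0)
z = 1/13339 ≈ 7.4968e-5
z - Z(E((0 + 5)²)) = 1/13339 - 1*141 = 1/13339 - 141 = -1880798/13339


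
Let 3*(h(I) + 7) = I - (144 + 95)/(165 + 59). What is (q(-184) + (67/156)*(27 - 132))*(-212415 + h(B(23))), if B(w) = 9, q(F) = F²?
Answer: -250970967255769/34944 ≈ -7.1821e+9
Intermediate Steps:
h(I) = -4943/672 + I/3 (h(I) = -7 + (I - (144 + 95)/(165 + 59))/3 = -7 + (I - 239/224)/3 = -7 + (-239/224 + I)/3 = -7 + (-239/672 + I/3) = -4943/672 + I/3)
(q(-184) + (67/156)*(27 - 132))*(-212415 + h(B(23))) = ((-184)² + (67/156)*(27 - 132))*(-212415 + (-4943/672 + (⅓)*9)) = (33856 + (67*(1/156))*(-105))*(-212415 + (-4943/672 + 3)) = (33856 + (67/156)*(-105))*(-212415 - 2927/672) = (33856 - 2345/52)*(-142745807/672) = (1758167/52)*(-142745807/672) = -250970967255769/34944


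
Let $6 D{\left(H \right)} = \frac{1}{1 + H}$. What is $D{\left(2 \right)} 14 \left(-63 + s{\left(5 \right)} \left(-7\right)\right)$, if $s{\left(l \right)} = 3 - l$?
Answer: $- \frac{343}{9} \approx -38.111$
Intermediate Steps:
$D{\left(H \right)} = \frac{1}{6 \left(1 + H\right)}$
$D{\left(2 \right)} 14 \left(-63 + s{\left(5 \right)} \left(-7\right)\right) = \frac{1}{6 \left(1 + 2\right)} 14 \left(-63 + \left(3 - 5\right) \left(-7\right)\right) = \frac{1}{6 \cdot 3} \cdot 14 \left(-63 + \left(3 - 5\right) \left(-7\right)\right) = \frac{1}{6} \cdot \frac{1}{3} \cdot 14 \left(-63 - -14\right) = \frac{1}{18} \cdot 14 \left(-63 + 14\right) = \frac{7}{9} \left(-49\right) = - \frac{343}{9}$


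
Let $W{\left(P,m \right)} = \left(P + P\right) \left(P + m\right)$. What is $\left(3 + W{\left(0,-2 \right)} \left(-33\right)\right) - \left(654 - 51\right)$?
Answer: $-600$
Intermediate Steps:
$W{\left(P,m \right)} = 2 P \left(P + m\right)$
$\left(3 + W{\left(0,-2 \right)} \left(-33\right)\right) - \left(654 - 51\right) = \left(3 + 2 \cdot 0 \left(0 - 2\right) \left(-33\right)\right) - \left(654 - 51\right) = \left(3 + 2 \cdot 0 \left(-2\right) \left(-33\right)\right) - 603 = \left(3 + 0 \left(-33\right)\right) - 603 = \left(3 + 0\right) - 603 = 3 - 603 = -600$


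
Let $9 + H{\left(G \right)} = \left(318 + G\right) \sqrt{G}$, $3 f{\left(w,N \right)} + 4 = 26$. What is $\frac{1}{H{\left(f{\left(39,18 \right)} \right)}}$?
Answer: $\frac{243}{20954485} + \frac{2928 \sqrt{66}}{20954485} \approx 0.0011468$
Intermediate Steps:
$f{\left(w,N \right)} = \frac{22}{3}$ ($f{\left(w,N \right)} = - \frac{4}{3} + \frac{1}{3} \cdot 26 = - \frac{4}{3} + \frac{26}{3} = \frac{22}{3}$)
$H{\left(G \right)} = -9 + \sqrt{G} \left(318 + G\right)$ ($H{\left(G \right)} = -9 + \left(318 + G\right) \sqrt{G} = -9 + \sqrt{G} \left(318 + G\right)$)
$\frac{1}{H{\left(f{\left(39,18 \right)} \right)}} = \frac{1}{-9 + \left(\frac{22}{3}\right)^{\frac{3}{2}} + 318 \sqrt{\frac{22}{3}}} = \frac{1}{-9 + \frac{22 \sqrt{66}}{9} + 318 \frac{\sqrt{66}}{3}} = \frac{1}{-9 + \frac{22 \sqrt{66}}{9} + 106 \sqrt{66}} = \frac{1}{-9 + \frac{976 \sqrt{66}}{9}}$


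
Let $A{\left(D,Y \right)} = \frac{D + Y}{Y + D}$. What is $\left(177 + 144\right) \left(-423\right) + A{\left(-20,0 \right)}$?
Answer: $-135782$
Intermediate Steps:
$A{\left(D,Y \right)} = 1$ ($A{\left(D,Y \right)} = \frac{D + Y}{D + Y} = 1$)
$\left(177 + 144\right) \left(-423\right) + A{\left(-20,0 \right)} = \left(177 + 144\right) \left(-423\right) + 1 = 321 \left(-423\right) + 1 = -135783 + 1 = -135782$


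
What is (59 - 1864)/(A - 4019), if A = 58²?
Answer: 361/131 ≈ 2.7557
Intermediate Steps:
A = 3364
(59 - 1864)/(A - 4019) = (59 - 1864)/(3364 - 4019) = -1805/(-655) = -1805*(-1/655) = 361/131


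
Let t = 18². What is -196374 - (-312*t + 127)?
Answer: -95413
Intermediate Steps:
t = 324
-196374 - (-312*t + 127) = -196374 - (-312*324 + 127) = -196374 - (-101088 + 127) = -196374 - 1*(-100961) = -196374 + 100961 = -95413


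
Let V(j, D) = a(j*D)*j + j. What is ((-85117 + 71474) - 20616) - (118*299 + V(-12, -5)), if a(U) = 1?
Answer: -69517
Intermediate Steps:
V(j, D) = 2*j (V(j, D) = 1*j + j = j + j = 2*j)
((-85117 + 71474) - 20616) - (118*299 + V(-12, -5)) = ((-85117 + 71474) - 20616) - (118*299 + 2*(-12)) = (-13643 - 20616) - (35282 - 24) = -34259 - 1*35258 = -34259 - 35258 = -69517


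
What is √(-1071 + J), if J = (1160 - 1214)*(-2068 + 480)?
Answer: 291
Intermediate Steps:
J = 85752 (J = -54*(-1588) = 85752)
√(-1071 + J) = √(-1071 + 85752) = √84681 = 291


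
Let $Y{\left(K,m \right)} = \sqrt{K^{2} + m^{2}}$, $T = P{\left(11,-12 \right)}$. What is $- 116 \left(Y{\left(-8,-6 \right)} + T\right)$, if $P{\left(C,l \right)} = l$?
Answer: $232$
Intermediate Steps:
$T = -12$
$- 116 \left(Y{\left(-8,-6 \right)} + T\right) = - 116 \left(\sqrt{\left(-8\right)^{2} + \left(-6\right)^{2}} - 12\right) = - 116 \left(\sqrt{64 + 36} - 12\right) = - 116 \left(\sqrt{100} - 12\right) = - 116 \left(10 - 12\right) = \left(-116\right) \left(-2\right) = 232$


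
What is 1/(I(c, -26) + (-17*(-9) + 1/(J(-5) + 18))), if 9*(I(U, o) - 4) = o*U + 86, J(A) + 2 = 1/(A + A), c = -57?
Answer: 477/158023 ≈ 0.0030185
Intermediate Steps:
J(A) = -2 + 1/(2*A) (J(A) = -2 + 1/(A + A) = -2 + 1/(2*A))
I(U, o) = 122/9 + U*o/9 (I(U, o) = 4 + (o*U + 86)/9 = 4 + (U*o + 86)/9 = 4 + (86 + U*o)/9 = 4 + (86/9 + U*o/9) = 122/9 + U*o/9)
1/(I(c, -26) + (-17*(-9) + 1/(J(-5) + 18))) = 1/((122/9 + (⅑)*(-57)*(-26)) + (-17*(-9) + 1/((-2 + (½)/(-5)) + 18))) = 1/((122/9 + 494/3) + (153 + 1/((-2 + (½)*(-⅕)) + 18))) = 1/(1604/9 + (153 + 1/((-2 - ⅒) + 18))) = 1/(1604/9 + (153 + 1/(-21/10 + 18))) = 1/(1604/9 + (153 + 1/(159/10))) = 1/(1604/9 + (153 + 10/159)) = 1/(1604/9 + 24337/159) = 1/(158023/477) = 477/158023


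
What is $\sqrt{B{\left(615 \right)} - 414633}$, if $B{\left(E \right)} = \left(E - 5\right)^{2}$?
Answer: $i \sqrt{42533} \approx 206.24 i$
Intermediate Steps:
$B{\left(E \right)} = \left(-5 + E\right)^{2}$
$\sqrt{B{\left(615 \right)} - 414633} = \sqrt{\left(-5 + 615\right)^{2} - 414633} = \sqrt{610^{2} - 414633} = \sqrt{372100 - 414633} = \sqrt{-42533} = i \sqrt{42533}$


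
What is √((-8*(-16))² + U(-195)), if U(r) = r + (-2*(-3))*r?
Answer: √15019 ≈ 122.55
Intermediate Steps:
U(r) = 7*r (U(r) = r + 6*r = 7*r)
√((-8*(-16))² + U(-195)) = √((-8*(-16))² + 7*(-195)) = √(128² - 1365) = √(16384 - 1365) = √15019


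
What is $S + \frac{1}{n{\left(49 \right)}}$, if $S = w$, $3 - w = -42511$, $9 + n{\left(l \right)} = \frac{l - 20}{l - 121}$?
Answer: $\frac{28781906}{677} \approx 42514.0$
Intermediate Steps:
$n{\left(l \right)} = -9 + \frac{-20 + l}{-121 + l}$ ($n{\left(l \right)} = -9 + \frac{l - 20}{l - 121} = -9 + \frac{-20 + l}{-121 + l}$)
$w = 42514$ ($w = 3 - -42511 = 3 + 42511 = 42514$)
$S = 42514$
$S + \frac{1}{n{\left(49 \right)}} = 42514 + \frac{1}{\frac{1}{-121 + 49} \left(1069 - 392\right)} = 42514 + \frac{1}{\frac{1}{-72} \left(1069 - 392\right)} = 42514 + \frac{1}{\left(- \frac{1}{72}\right) 677} = 42514 + \frac{1}{- \frac{677}{72}} = 42514 - \frac{72}{677} = \frac{28781906}{677}$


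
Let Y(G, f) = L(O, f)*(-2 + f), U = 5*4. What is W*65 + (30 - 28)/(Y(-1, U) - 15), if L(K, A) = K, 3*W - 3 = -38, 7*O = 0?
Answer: -11377/15 ≈ -758.47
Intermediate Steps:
O = 0 (O = (⅐)*0 = 0)
W = -35/3 (W = 1 + (⅓)*(-38) = 1 - 38/3 = -35/3 ≈ -11.667)
U = 20
Y(G, f) = 0 (Y(G, f) = 0*(-2 + f) = 0)
W*65 + (30 - 28)/(Y(-1, U) - 15) = -35/3*65 + (30 - 28)/(0 - 15) = -2275/3 + 2/(-15) = -2275/3 + 2*(-1/15) = -2275/3 - 2/15 = -11377/15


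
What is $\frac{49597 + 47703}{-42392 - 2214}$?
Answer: $- \frac{48650}{22303} \approx -2.1813$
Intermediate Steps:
$\frac{49597 + 47703}{-42392 - 2214} = \frac{97300}{-44606} = 97300 \left(- \frac{1}{44606}\right) = - \frac{48650}{22303}$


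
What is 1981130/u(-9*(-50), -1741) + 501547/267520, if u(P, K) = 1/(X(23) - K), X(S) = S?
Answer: 934905707867947/267520 ≈ 3.4947e+9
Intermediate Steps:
u(P, K) = 1/(23 - K)
1981130/u(-9*(-50), -1741) + 501547/267520 = 1981130/((-1/(-23 - 1741))) + 501547/267520 = 1981130/((-1/(-1764))) + 501547*(1/267520) = 1981130/((-1*(-1/1764))) + 501547/267520 = 1981130/(1/1764) + 501547/267520 = 1981130*1764 + 501547/267520 = 3494713320 + 501547/267520 = 934905707867947/267520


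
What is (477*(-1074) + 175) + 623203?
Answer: 111080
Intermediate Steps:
(477*(-1074) + 175) + 623203 = (-512298 + 175) + 623203 = -512123 + 623203 = 111080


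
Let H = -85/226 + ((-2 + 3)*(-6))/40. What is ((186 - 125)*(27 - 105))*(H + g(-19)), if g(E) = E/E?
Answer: -2547909/1130 ≈ -2254.8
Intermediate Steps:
H = -1189/2260 (H = -85*1/226 + (1*(-6))*(1/40) = -85/226 - 6*1/40 = -85/226 - 3/20 = -1189/2260 ≈ -0.52611)
g(E) = 1
((186 - 125)*(27 - 105))*(H + g(-19)) = ((186 - 125)*(27 - 105))*(-1189/2260 + 1) = (61*(-78))*(1071/2260) = -4758*1071/2260 = -2547909/1130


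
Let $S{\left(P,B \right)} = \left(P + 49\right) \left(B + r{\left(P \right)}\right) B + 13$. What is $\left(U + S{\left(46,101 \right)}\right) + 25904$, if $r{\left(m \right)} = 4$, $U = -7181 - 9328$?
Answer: $1016883$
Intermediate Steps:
$U = -16509$
$S{\left(P,B \right)} = 13 + B \left(4 + B\right) \left(49 + P\right)$ ($S{\left(P,B \right)} = \left(P + 49\right) \left(B + 4\right) B + 13 = \left(49 + P\right) \left(4 + B\right) B + 13 = \left(4 + B\right) \left(49 + P\right) B + 13 = B \left(4 + B\right) \left(49 + P\right) + 13 = 13 + B \left(4 + B\right) \left(49 + P\right)$)
$\left(U + S{\left(46,101 \right)}\right) + 25904 = \left(-16509 + \left(13 + 49 \cdot 101^{2} + 196 \cdot 101 + 46 \cdot 101^{2} + 4 \cdot 101 \cdot 46\right)\right) + 25904 = \left(-16509 + \left(13 + 49 \cdot 10201 + 19796 + 46 \cdot 10201 + 18584\right)\right) + 25904 = \left(-16509 + \left(13 + 499849 + 19796 + 469246 + 18584\right)\right) + 25904 = \left(-16509 + 1007488\right) + 25904 = 990979 + 25904 = 1016883$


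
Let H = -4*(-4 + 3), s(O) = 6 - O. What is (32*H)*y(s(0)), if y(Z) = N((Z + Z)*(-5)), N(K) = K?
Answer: -7680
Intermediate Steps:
y(Z) = -10*Z (y(Z) = (Z + Z)*(-5) = (2*Z)*(-5) = -10*Z)
H = 4 (H = -4*(-1) = 4)
(32*H)*y(s(0)) = (32*4)*(-10*(6 - 1*0)) = 128*(-10*(6 + 0)) = 128*(-10*6) = 128*(-60) = -7680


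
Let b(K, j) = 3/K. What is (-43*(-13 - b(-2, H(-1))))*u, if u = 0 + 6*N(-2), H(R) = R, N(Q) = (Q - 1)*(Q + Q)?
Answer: 35604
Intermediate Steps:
N(Q) = 2*Q*(-1 + Q) (N(Q) = (-1 + Q)*(2*Q) = 2*Q*(-1 + Q))
u = 72 (u = 0 + 6*(2*(-2)*(-1 - 2)) = 0 + 6*(2*(-2)*(-3)) = 0 + 6*12 = 0 + 72 = 72)
(-43*(-13 - b(-2, H(-1))))*u = -43*(-13 - 3/(-2))*72 = -43*(-13 - 3*(-1)/2)*72 = -43*(-13 - 1*(-3/2))*72 = -43*(-13 + 3/2)*72 = -43*(-23/2)*72 = (989/2)*72 = 35604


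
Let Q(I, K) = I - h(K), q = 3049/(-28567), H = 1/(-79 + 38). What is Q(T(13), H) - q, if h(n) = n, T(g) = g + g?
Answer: 30605998/1171247 ≈ 26.131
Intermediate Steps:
T(g) = 2*g
H = -1/41 (H = 1/(-41) = -1/41 ≈ -0.024390)
q = -3049/28567 (q = 3049*(-1/28567) = -3049/28567 ≈ -0.10673)
Q(I, K) = I - K
Q(T(13), H) - q = (2*13 - 1*(-1/41)) - 1*(-3049/28567) = (26 + 1/41) + 3049/28567 = 1067/41 + 3049/28567 = 30605998/1171247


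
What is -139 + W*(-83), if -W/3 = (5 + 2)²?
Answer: 12062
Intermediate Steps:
W = -147 (W = -3*(5 + 2)² = -3*7² = -3*49 = -147)
-139 + W*(-83) = -139 - 147*(-83) = -139 + 12201 = 12062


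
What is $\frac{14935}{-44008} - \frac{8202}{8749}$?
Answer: $- \frac{491619931}{385025992} \approx -1.2768$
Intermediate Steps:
$\frac{14935}{-44008} - \frac{8202}{8749} = 14935 \left(- \frac{1}{44008}\right) - \frac{8202}{8749} = - \frac{14935}{44008} - \frac{8202}{8749} = - \frac{491619931}{385025992}$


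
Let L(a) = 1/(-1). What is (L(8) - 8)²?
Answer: 81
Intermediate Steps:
L(a) = -1
(L(8) - 8)² = (-1 - 8)² = (-9)² = 81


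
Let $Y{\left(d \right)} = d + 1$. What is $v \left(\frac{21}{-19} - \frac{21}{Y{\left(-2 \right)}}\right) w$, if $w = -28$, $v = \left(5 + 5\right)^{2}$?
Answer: $- \frac{1058400}{19} \approx -55705.0$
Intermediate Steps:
$Y{\left(d \right)} = 1 + d$
$v = 100$ ($v = 10^{2} = 100$)
$v \left(\frac{21}{-19} - \frac{21}{Y{\left(-2 \right)}}\right) w = 100 \left(\frac{21}{-19} - \frac{21}{1 - 2}\right) \left(-28\right) = 100 \left(21 \left(- \frac{1}{19}\right) - \frac{21}{-1}\right) \left(-28\right) = 100 \left(- \frac{21}{19} - -21\right) \left(-28\right) = 100 \left(- \frac{21}{19} + 21\right) \left(-28\right) = 100 \cdot \frac{378}{19} \left(-28\right) = \frac{37800}{19} \left(-28\right) = - \frac{1058400}{19}$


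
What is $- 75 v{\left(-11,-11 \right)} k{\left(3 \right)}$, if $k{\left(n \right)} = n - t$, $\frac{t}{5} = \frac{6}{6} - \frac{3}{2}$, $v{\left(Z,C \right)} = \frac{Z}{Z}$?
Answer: $- \frac{825}{2} \approx -412.5$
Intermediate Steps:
$v{\left(Z,C \right)} = 1$
$t = - \frac{5}{2}$ ($t = 5 \left(\frac{6}{6} - \frac{3}{2}\right) = 5 \left(6 \cdot \frac{1}{6} - \frac{3}{2}\right) = 5 \left(1 - \frac{3}{2}\right) = 5 \left(- \frac{1}{2}\right) = - \frac{5}{2} \approx -2.5$)
$k{\left(n \right)} = \frac{5}{2} + n$ ($k{\left(n \right)} = n - - \frac{5}{2} = n + \frac{5}{2} = \frac{5}{2} + n$)
$- 75 v{\left(-11,-11 \right)} k{\left(3 \right)} = \left(-75\right) 1 \left(\frac{5}{2} + 3\right) = \left(-75\right) \frac{11}{2} = - \frac{825}{2}$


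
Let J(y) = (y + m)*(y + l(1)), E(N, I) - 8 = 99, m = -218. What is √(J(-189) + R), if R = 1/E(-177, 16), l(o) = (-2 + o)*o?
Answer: √885351277/107 ≈ 278.08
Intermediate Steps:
l(o) = o*(-2 + o)
E(N, I) = 107 (E(N, I) = 8 + 99 = 107)
J(y) = (-1 + y)*(-218 + y) (J(y) = (y - 218)*(y + 1*(-2 + 1)) = (-218 + y)*(y + 1*(-1)) = (-218 + y)*(y - 1) = (-218 + y)*(-1 + y) = (-1 + y)*(-218 + y))
R = 1/107 ≈ 0.0093458
√(J(-189) + R) = √((218 + (-189)² - 219*(-189)) + 1/107) = √((218 + 35721 + 41391) + 1/107) = √(77330 + 1/107) = √(8274311/107) = √885351277/107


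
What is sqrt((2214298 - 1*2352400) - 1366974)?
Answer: 2*I*sqrt(376269) ≈ 1226.8*I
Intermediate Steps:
sqrt((2214298 - 1*2352400) - 1366974) = sqrt((2214298 - 2352400) - 1366974) = sqrt(-138102 - 1366974) = sqrt(-1505076) = 2*I*sqrt(376269)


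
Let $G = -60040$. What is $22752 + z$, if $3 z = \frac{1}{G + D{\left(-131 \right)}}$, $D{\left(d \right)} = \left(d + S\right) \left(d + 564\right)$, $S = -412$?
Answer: $\frac{20146372703}{885477} \approx 22752.0$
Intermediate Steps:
$D{\left(d \right)} = \left(-412 + d\right) \left(564 + d\right)$ ($D{\left(d \right)} = \left(d - 412\right) \left(d + 564\right) = \left(-412 + d\right) \left(564 + d\right)$)
$z = - \frac{1}{885477}$ ($z = \frac{1}{3 \left(-60040 + \left(-232368 + \left(-131\right)^{2} + 152 \left(-131\right)\right)\right)} = \frac{1}{3 \left(-60040 - 235119\right)} = \frac{1}{3 \left(-295159\right)} = \frac{1}{3} \left(- \frac{1}{295159}\right) = - \frac{1}{885477} \approx -1.1293 \cdot 10^{-6}$)
$22752 + z = 22752 - \frac{1}{885477} = \frac{20146372703}{885477}$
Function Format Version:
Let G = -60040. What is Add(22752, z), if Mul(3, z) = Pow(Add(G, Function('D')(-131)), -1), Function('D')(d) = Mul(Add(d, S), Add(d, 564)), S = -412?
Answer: Rational(20146372703, 885477) ≈ 22752.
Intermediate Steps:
Function('D')(d) = Mul(Add(-412, d), Add(564, d)) (Function('D')(d) = Mul(Add(d, -412), Add(d, 564)) = Mul(Add(-412, d), Add(564, d)))
z = Rational(-1, 885477) (z = Mul(Rational(1, 3), Pow(Add(-60040, Add(-232368, Pow(-131, 2), Mul(152, -131))), -1)) = Mul(Rational(1, 3), Pow(Add(-60040, Add(-232368, 17161, -19912)), -1)) = Mul(Rational(1, 3), Pow(Add(-60040, -235119), -1)) = Mul(Rational(1, 3), Pow(-295159, -1)) = Mul(Rational(1, 3), Rational(-1, 295159)) = Rational(-1, 885477) ≈ -1.1293e-6)
Add(22752, z) = Add(22752, Rational(-1, 885477)) = Rational(20146372703, 885477)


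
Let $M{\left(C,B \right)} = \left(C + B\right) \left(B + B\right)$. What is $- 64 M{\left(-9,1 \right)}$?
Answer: $1024$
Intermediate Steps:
$M{\left(C,B \right)} = 2 B \left(B + C\right)$ ($M{\left(C,B \right)} = \left(B + C\right) 2 B = 2 B \left(B + C\right)$)
$- 64 M{\left(-9,1 \right)} = - 64 \cdot 2 \cdot 1 \left(1 - 9\right) = - 64 \cdot 2 \cdot 1 \left(-8\right) = \left(-64\right) \left(-16\right) = 1024$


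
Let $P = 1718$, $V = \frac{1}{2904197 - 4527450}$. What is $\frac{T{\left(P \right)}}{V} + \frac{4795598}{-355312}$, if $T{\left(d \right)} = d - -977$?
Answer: $- \frac{777185813636559}{177656} \approx -4.3747 \cdot 10^{9}$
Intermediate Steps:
$V = - \frac{1}{1623253}$ ($V = \frac{1}{-1623253} = - \frac{1}{1623253} \approx -6.1605 \cdot 10^{-7}$)
$T{\left(d \right)} = 977 + d$ ($T{\left(d \right)} = d + 977 = 977 + d$)
$\frac{T{\left(P \right)}}{V} + \frac{4795598}{-355312} = \frac{977 + 1718}{- \frac{1}{1623253}} + \frac{4795598}{-355312} = 2695 \left(-1623253\right) + 4795598 \left(- \frac{1}{355312}\right) = -4374666835 - \frac{2397799}{177656} = - \frac{777185813636559}{177656}$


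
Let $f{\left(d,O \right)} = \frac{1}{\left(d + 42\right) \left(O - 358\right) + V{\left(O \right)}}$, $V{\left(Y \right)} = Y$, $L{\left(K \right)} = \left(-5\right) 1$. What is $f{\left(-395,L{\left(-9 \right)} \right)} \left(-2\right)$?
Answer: $- \frac{1}{64067} \approx -1.5609 \cdot 10^{-5}$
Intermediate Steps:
$L{\left(K \right)} = -5$
$f{\left(d,O \right)} = \frac{1}{O + \left(-358 + O\right) \left(42 + d\right)}$ ($f{\left(d,O \right)} = \frac{1}{\left(d + 42\right) \left(O - 358\right) + O} = \frac{1}{\left(42 + d\right) \left(-358 + O\right) + O} = \frac{1}{\left(-358 + O\right) \left(42 + d\right) + O} = \frac{1}{O + \left(-358 + O\right) \left(42 + d\right)}$)
$f{\left(-395,L{\left(-9 \right)} \right)} \left(-2\right) = \frac{1}{-15036 - -141410 + 43 \left(-5\right) - -1975} \left(-2\right) = \frac{1}{-15036 + 141410 - 215 + 1975} \left(-2\right) = \frac{1}{128134} \left(-2\right) = - \frac{1}{64067}$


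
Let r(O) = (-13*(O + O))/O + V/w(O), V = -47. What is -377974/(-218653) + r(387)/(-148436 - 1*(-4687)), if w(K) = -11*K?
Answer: 231321408601837/133802405962929 ≈ 1.7288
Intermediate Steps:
r(O) = -26 + 47/(11*O) (r(O) = (-13*(O + O))/O - 47*(-1/(11*O)) = (-26*O)/O - (-47)/(11*O) = (-26*O)/O + 47/(11*O) = -26 + 47/(11*O))
-377974/(-218653) + r(387)/(-148436 - 1*(-4687)) = -377974/(-218653) + (-26 + (47/11)/387)/(-148436 - 1*(-4687)) = -377974*(-1/218653) + (-26 + (47/11)*(1/387))/(-148436 + 4687) = 377974/218653 + (-26 + 47/4257)/(-143749) = 377974/218653 - 110635/4257*(-1/143749) = 377974/218653 + 110635/611939493 = 231321408601837/133802405962929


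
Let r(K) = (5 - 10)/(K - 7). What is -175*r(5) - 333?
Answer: -1541/2 ≈ -770.50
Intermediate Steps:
r(K) = -5/(-7 + K)
-175*r(5) - 333 = -(-875)/(-7 + 5) - 333 = -(-875)/(-2) - 333 = -(-875)*(-1)/2 - 333 = -175*5/2 - 333 = -875/2 - 333 = -1541/2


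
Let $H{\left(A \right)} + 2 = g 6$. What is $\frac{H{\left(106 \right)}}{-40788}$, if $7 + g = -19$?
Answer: $\frac{79}{20394} \approx 0.0038737$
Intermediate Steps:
$g = -26$ ($g = -7 - 19 = -26$)
$H{\left(A \right)} = -158$ ($H{\left(A \right)} = -2 - 156 = -158$)
$\frac{H{\left(106 \right)}}{-40788} = - \frac{158}{-40788} = \left(-158\right) \left(- \frac{1}{40788}\right) = \frac{79}{20394}$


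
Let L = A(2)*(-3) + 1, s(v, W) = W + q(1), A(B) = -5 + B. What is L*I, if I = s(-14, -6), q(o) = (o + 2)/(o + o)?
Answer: -45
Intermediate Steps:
q(o) = (2 + o)/(2*o) (q(o) = (2 + o)/((2*o)) = (2 + o)*(1/(2*o)) = (2 + o)/(2*o))
s(v, W) = 3/2 + W (s(v, W) = W + (1/2)*(2 + 1)/1 = W + (1/2)*1*3 = W + 3/2 = 3/2 + W)
L = 10 (L = (-5 + 2)*(-3) + 1 = -3*(-3) + 1 = 9 + 1 = 10)
I = -9/2 (I = 3/2 - 6 = -9/2 ≈ -4.5000)
L*I = 10*(-9/2) = -45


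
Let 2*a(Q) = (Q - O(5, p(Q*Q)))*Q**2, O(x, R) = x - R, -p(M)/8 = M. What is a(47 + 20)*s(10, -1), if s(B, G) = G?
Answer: 80465325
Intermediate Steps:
p(M) = -8*M
a(Q) = Q**2*(-5 + Q - 8*Q**2)/2 (a(Q) = ((Q - (5 - (-8)*Q*Q))*Q**2)/2 = ((Q - (5 - (-8)*Q**2))*Q**2)/2 = ((Q - (5 + 8*Q**2))*Q**2)/2 = ((Q + (-5 - 8*Q**2))*Q**2)/2 = ((-5 + Q - 8*Q**2)*Q**2)/2 = (Q**2*(-5 + Q - 8*Q**2))/2 = Q**2*(-5 + Q - 8*Q**2)/2)
a(47 + 20)*s(10, -1) = ((47 + 20)**2*(-5 + (47 + 20) - 8*(47 + 20)**2)/2)*(-1) = ((1/2)*67**2*(-5 + 67 - 8*67**2))*(-1) = ((1/2)*4489*(-5 + 67 - 8*4489))*(-1) = ((1/2)*4489*(-5 + 67 - 35912))*(-1) = ((1/2)*4489*(-35850))*(-1) = -80465325*(-1) = 80465325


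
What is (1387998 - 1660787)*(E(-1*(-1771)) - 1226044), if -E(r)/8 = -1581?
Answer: 331001081444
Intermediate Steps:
E(r) = 12648 (E(r) = -8*(-1581) = 12648)
(1387998 - 1660787)*(E(-1*(-1771)) - 1226044) = (1387998 - 1660787)*(12648 - 1226044) = -272789*(-1213396) = 331001081444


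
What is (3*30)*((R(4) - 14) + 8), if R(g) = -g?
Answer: -900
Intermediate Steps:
(3*30)*((R(4) - 14) + 8) = (3*30)*((-1*4 - 14) + 8) = 90*((-4 - 14) + 8) = 90*(-18 + 8) = 90*(-10) = -900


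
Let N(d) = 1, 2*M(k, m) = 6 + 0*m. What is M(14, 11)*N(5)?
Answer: 3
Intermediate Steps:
M(k, m) = 3 (M(k, m) = (6 + 0*m)/2 = (6 + 0)/2 = (1/2)*6 = 3)
M(14, 11)*N(5) = 3*1 = 3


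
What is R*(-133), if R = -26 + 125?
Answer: -13167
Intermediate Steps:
R = 99
R*(-133) = 99*(-133) = -13167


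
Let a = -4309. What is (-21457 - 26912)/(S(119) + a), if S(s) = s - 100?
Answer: 16123/1430 ≈ 11.275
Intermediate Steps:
S(s) = -100 + s
(-21457 - 26912)/(S(119) + a) = (-21457 - 26912)/((-100 + 119) - 4309) = -48369/(19 - 4309) = -48369/(-4290) = -48369*(-1/4290) = 16123/1430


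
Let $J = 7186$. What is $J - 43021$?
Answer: $-35835$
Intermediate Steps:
$J - 43021 = 7186 - 43021 = -35835$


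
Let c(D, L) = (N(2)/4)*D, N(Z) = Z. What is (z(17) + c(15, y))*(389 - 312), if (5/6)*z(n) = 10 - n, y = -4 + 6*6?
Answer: -693/10 ≈ -69.300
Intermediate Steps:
y = 32 (y = -4 + 36 = 32)
c(D, L) = D/2 (c(D, L) = (2/4)*D = (2*(¼))*D = D/2)
z(n) = 12 - 6*n/5 (z(n) = 6*(10 - n)/5 = 12 - 6*n/5)
(z(17) + c(15, y))*(389 - 312) = ((12 - 6/5*17) + (½)*15)*(389 - 312) = ((12 - 102/5) + 15/2)*77 = (-42/5 + 15/2)*77 = -9/10*77 = -693/10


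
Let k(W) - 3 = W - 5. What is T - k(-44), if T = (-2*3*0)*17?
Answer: 46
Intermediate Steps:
k(W) = -2 + W (k(W) = 3 + (W - 5) = 3 + (-5 + W) = -2 + W)
T = 0 (T = -6*0*17 = 0*17 = 0)
T - k(-44) = 0 - (-2 - 44) = 0 - 1*(-46) = 0 + 46 = 46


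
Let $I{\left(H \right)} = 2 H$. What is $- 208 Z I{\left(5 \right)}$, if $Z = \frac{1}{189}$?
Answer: $- \frac{2080}{189} \approx -11.005$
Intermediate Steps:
$Z = \frac{1}{189} \approx 0.005291$
$- 208 Z I{\left(5 \right)} = \left(-208\right) \frac{1}{189} \cdot 2 \cdot 5 = \left(- \frac{208}{189}\right) 10 = - \frac{2080}{189}$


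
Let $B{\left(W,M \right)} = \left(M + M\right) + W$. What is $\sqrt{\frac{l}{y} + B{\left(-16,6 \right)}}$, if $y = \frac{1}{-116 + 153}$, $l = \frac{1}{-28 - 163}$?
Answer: $\frac{3 i \sqrt{16999}}{191} \approx 2.0479 i$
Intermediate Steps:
$B{\left(W,M \right)} = W + 2 M$ ($B{\left(W,M \right)} = 2 M + W = W + 2 M$)
$l = - \frac{1}{191}$ ($l = \frac{1}{-191} = - \frac{1}{191} \approx -0.0052356$)
$y = \frac{1}{37} \approx 0.027027$
$\sqrt{\frac{l}{y} + B{\left(-16,6 \right)}} = \sqrt{- \frac{\frac{1}{\frac{1}{37}}}{191} + \left(-16 + 2 \cdot 6\right)} = \sqrt{\left(- \frac{1}{191}\right) 37 + \left(-16 + 12\right)} = \sqrt{- \frac{37}{191} - 4} = \sqrt{- \frac{801}{191}} = \frac{3 i \sqrt{16999}}{191}$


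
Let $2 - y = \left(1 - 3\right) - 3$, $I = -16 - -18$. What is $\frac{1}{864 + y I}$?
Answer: $\frac{1}{878} \approx 0.001139$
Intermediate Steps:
$I = 2$ ($I = -16 + 18 = 2$)
$y = 7$ ($y = 2 - \left(\left(1 - 3\right) - 3\right) = 2 - \left(-2 - 3\right) = 2 - -5 = 2 + 5 = 7$)
$\frac{1}{864 + y I} = \frac{1}{864 + 7 \cdot 2} = \frac{1}{864 + 14} = \frac{1}{878}$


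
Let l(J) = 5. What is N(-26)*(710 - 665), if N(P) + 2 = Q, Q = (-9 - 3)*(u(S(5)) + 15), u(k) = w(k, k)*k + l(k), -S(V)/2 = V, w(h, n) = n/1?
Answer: -64890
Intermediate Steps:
w(h, n) = n (w(h, n) = n*1 = n)
S(V) = -2*V
u(k) = 5 + k**2 (u(k) = k*k + 5 = k**2 + 5 = 5 + k**2)
Q = -1440 (Q = (-9 - 3)*((5 + (-2*5)**2) + 15) = -12*((5 + (-10)**2) + 15) = -12*((5 + 100) + 15) = -12*(105 + 15) = -12*120 = -1440)
N(P) = -1442 (N(P) = -2 - 1440 = -1442)
N(-26)*(710 - 665) = -1442*(710 - 665) = -1442*45 = -64890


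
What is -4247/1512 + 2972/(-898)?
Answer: -4153735/678888 ≈ -6.1184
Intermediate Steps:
-4247/1512 + 2972/(-898) = -4247*1/1512 + 2972*(-1/898) = -4247/1512 - 1486/449 = -4153735/678888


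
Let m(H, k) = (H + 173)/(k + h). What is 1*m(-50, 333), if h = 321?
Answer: 41/218 ≈ 0.18807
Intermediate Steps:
m(H, k) = (173 + H)/(321 + k) (m(H, k) = (H + 173)/(k + 321) = (173 + H)/(321 + k))
1*m(-50, 333) = 1*((173 - 50)/(321 + 333)) = 1*(123/654) = 1*((1/654)*123) = 1*(41/218) = 41/218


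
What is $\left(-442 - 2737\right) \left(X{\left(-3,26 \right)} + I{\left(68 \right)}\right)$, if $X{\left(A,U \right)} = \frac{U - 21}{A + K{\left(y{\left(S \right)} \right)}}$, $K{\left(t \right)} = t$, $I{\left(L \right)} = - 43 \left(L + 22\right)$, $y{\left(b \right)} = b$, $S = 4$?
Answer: $12286835$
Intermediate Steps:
$I{\left(L \right)} = -946 - 43 L$ ($I{\left(L \right)} = - 43 \left(22 + L\right) = -946 - 43 L$)
$X{\left(A,U \right)} = \frac{-21 + U}{4 + A}$ ($X{\left(A,U \right)} = \frac{U - 21}{A + 4} = \frac{-21 + U}{4 + A}$)
$\left(-442 - 2737\right) \left(X{\left(-3,26 \right)} + I{\left(68 \right)}\right) = \left(-442 - 2737\right) \left(\frac{-21 + 26}{4 - 3} - 3870\right) = - 3179 \left(1^{-1} \cdot 5 - 3870\right) = - 3179 \left(1 \cdot 5 - 3870\right) = - 3179 \left(5 - 3870\right) = \left(-3179\right) \left(-3865\right) = 12286835$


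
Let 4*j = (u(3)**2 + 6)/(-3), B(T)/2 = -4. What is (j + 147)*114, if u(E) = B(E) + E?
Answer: 32927/2 ≈ 16464.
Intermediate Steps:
B(T) = -8 (B(T) = 2*(-4) = -8)
u(E) = -8 + E
j = -31/12 (j = (((-8 + 3)**2 + 6)/(-3))/4 = (((-5)**2 + 6)*(-1/3))/4 = ((25 + 6)*(-1/3))/4 = (31*(-1/3))/4 = (1/4)*(-31/3) = -31/12 ≈ -2.5833)
(j + 147)*114 = (-31/12 + 147)*114 = (1733/12)*114 = 32927/2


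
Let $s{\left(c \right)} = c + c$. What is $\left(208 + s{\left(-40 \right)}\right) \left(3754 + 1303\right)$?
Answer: $647296$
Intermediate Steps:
$s{\left(c \right)} = 2 c$
$\left(208 + s{\left(-40 \right)}\right) \left(3754 + 1303\right) = \left(208 + 2 \left(-40\right)\right) \left(3754 + 1303\right) = \left(208 - 80\right) 5057 = 128 \cdot 5057 = 647296$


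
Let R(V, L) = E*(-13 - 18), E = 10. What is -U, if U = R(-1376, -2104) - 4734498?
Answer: 4734808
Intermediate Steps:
R(V, L) = -310 (R(V, L) = 10*(-13 - 18) = 10*(-31) = -310)
U = -4734808 (U = -310 - 4734498 = -4734808)
-U = -1*(-4734808) = 4734808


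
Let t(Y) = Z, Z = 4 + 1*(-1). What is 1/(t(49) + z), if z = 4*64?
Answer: 1/259 ≈ 0.0038610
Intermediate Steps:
Z = 3 (Z = 4 - 1 = 3)
t(Y) = 3
z = 256
1/(t(49) + z) = 1/(3 + 256) = 1/259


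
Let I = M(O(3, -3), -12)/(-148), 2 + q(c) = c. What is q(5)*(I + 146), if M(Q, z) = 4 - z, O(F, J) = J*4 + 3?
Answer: 16194/37 ≈ 437.68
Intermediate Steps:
O(F, J) = 3 + 4*J (O(F, J) = 4*J + 3 = 3 + 4*J)
q(c) = -2 + c
I = -4/37 (I = (4 - 1*(-12))/(-148) = (4 + 12)*(-1/148) = 16*(-1/148) = -4/37 ≈ -0.10811)
q(5)*(I + 146) = (-2 + 5)*(-4/37 + 146) = 3*(5398/37) = 16194/37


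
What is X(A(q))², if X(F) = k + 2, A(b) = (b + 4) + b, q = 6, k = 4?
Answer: 36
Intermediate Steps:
A(b) = 4 + 2*b (A(b) = (4 + b) + b = 4 + 2*b)
X(F) = 6 (X(F) = 4 + 2 = 6)
X(A(q))² = 6² = 36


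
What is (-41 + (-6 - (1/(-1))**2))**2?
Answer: 2304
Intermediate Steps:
(-41 + (-6 - (1/(-1))**2))**2 = (-41 + (-6 - 1*(-1)**2))**2 = (-41 + (-6 - 1*1))**2 = (-41 + (-6 - 1))**2 = (-41 - 7)**2 = (-48)**2 = 2304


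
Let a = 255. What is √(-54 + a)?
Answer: √201 ≈ 14.177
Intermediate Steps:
√(-54 + a) = √(-54 + 255) = √201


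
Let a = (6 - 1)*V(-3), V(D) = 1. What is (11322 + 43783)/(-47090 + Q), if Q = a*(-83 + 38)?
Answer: -11021/9463 ≈ -1.1646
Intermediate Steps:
a = 5 (a = (6 - 1)*1 = 5*1 = 5)
Q = -225 (Q = 5*(-83 + 38) = 5*(-45) = -225)
(11322 + 43783)/(-47090 + Q) = (11322 + 43783)/(-47090 - 225) = 55105/(-47315) = 55105*(-1/47315) = -11021/9463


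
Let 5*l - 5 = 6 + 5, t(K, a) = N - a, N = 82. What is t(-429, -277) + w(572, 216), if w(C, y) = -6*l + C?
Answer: 4559/5 ≈ 911.80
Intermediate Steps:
t(K, a) = 82 - a
l = 16/5 (l = 1 + (6 + 5)/5 = 1 + (⅕)*11 = 1 + 11/5 = 16/5 ≈ 3.2000)
w(C, y) = -96/5 + C (w(C, y) = -6*16/5 + C = -96/5 + C)
t(-429, -277) + w(572, 216) = (82 - 1*(-277)) + (-96/5 + 572) = (82 + 277) + 2764/5 = 359 + 2764/5 = 4559/5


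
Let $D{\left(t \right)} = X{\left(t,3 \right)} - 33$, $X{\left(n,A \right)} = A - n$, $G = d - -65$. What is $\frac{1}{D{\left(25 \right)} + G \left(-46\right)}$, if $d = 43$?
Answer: $- \frac{1}{5023} \approx -0.00019908$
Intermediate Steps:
$G = 108$ ($G = 43 - -65 = 43 + 65 = 108$)
$D{\left(t \right)} = -30 - t$ ($D{\left(t \right)} = \left(3 - t\right) - 33 = -30 - t$)
$\frac{1}{D{\left(25 \right)} + G \left(-46\right)} = \frac{1}{\left(-30 - 25\right) + 108 \left(-46\right)} = \frac{1}{\left(-30 - 25\right) - 4968} = \frac{1}{-55 - 4968} = \frac{1}{-5023} = - \frac{1}{5023}$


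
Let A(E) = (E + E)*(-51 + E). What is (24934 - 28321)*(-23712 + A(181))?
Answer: -79079676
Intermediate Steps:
A(E) = 2*E*(-51 + E) (A(E) = (2*E)*(-51 + E) = 2*E*(-51 + E))
(24934 - 28321)*(-23712 + A(181)) = (24934 - 28321)*(-23712 + 2*181*(-51 + 181)) = -3387*(-23712 + 2*181*130) = -3387*(-23712 + 47060) = -3387*23348 = -79079676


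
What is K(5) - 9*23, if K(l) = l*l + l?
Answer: -177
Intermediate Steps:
K(l) = l + l**2 (K(l) = l**2 + l = l + l**2)
K(5) - 9*23 = 5*(1 + 5) - 9*23 = 5*6 - 207 = 30 - 207 = -177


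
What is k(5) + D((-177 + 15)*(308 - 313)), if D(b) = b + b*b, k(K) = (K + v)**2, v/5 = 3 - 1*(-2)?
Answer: 657810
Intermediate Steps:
v = 25 (v = 5*(3 - 1*(-2)) = 5*(3 + 2) = 5*5 = 25)
k(K) = (25 + K)**2 (k(K) = (K + 25)**2 = (25 + K)**2)
D(b) = b + b**2
k(5) + D((-177 + 15)*(308 - 313)) = (25 + 5)**2 + ((-177 + 15)*(308 - 313))*(1 + (-177 + 15)*(308 - 313)) = 30**2 + (-162*(-5))*(1 - 162*(-5)) = 900 + 810*(1 + 810) = 900 + 810*811 = 900 + 656910 = 657810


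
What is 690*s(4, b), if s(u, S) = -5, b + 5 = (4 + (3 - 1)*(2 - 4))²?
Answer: -3450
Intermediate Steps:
b = -5 (b = -5 + (4 + (3 - 1)*(2 - 4))² = -5 + (4 + 2*(-2))² = -5 + (4 - 4)² = -5 + 0² = -5 + 0 = -5)
690*s(4, b) = 690*(-5) = -3450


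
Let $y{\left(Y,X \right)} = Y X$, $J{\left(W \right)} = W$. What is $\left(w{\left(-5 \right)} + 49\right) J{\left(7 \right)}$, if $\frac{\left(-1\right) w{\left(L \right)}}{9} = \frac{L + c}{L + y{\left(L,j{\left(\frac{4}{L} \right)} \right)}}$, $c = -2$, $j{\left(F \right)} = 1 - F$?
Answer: $\frac{623}{2} \approx 311.5$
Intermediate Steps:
$y{\left(Y,X \right)} = X Y$
$w{\left(L \right)} = - \frac{9 \left(-2 + L\right)}{L + L \left(1 - \frac{4}{L}\right)}$ ($w{\left(L \right)} = - 9 \frac{L - 2}{L + \left(1 - \frac{4}{L}\right) L} = - 9 \frac{-2 + L}{L + \left(1 - \frac{4}{L}\right) L} = - 9 \frac{-2 + L}{L + L \left(1 - \frac{4}{L}\right)} = - \frac{9 \left(-2 + L\right)}{L + L \left(1 - \frac{4}{L}\right)}$)
$\left(w{\left(-5 \right)} + 49\right) J{\left(7 \right)} = \left(- \frac{9}{2} + 49\right) 7 = \frac{89}{2} \cdot 7 = \frac{623}{2}$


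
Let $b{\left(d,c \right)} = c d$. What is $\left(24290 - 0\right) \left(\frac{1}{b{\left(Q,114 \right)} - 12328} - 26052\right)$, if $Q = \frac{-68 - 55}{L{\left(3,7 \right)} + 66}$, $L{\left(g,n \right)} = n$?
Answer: $- \frac{289180250794225}{456983} \approx -6.328 \cdot 10^{8}$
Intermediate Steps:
$Q = - \frac{123}{73}$ ($Q = \frac{-68 - 55}{7 + 66} = - \frac{123}{73} \approx -1.6849$)
$\left(24290 - 0\right) \left(\frac{1}{b{\left(Q,114 \right)} - 12328} - 26052\right) = \left(24290 - 0\right) \left(\frac{1}{114 \left(- \frac{123}{73}\right) - 12328} - 26052\right) = \left(24290 + 0\right) \left(\frac{1}{- \frac{14022}{73} - 12328} - 26052\right) = 24290 \left(\frac{1}{- \frac{913966}{73}} - 26052\right) = 24290 \left(- \frac{73}{913966} - 26052\right) = 24290 \left(- \frac{23810642305}{913966}\right) = - \frac{289180250794225}{456983}$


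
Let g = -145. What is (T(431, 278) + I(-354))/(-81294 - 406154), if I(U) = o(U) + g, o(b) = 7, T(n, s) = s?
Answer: -35/121862 ≈ -0.00028721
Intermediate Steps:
I(U) = -138 (I(U) = 7 - 145 = -138)
(T(431, 278) + I(-354))/(-81294 - 406154) = (278 - 138)/(-81294 - 406154) = 140/(-487448) = 140*(-1/487448) = -35/121862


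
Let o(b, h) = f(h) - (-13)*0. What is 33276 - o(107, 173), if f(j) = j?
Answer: 33103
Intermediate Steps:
o(b, h) = h (o(b, h) = h - (-13)*0 = h - 1*0 = h + 0 = h)
33276 - o(107, 173) = 33276 - 1*173 = 33276 - 173 = 33103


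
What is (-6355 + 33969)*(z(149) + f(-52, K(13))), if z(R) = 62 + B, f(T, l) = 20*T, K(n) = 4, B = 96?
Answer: -24355548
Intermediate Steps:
z(R) = 158 (z(R) = 62 + 96 = 158)
(-6355 + 33969)*(z(149) + f(-52, K(13))) = (-6355 + 33969)*(158 + 20*(-52)) = 27614*(158 - 1040) = 27614*(-882) = -24355548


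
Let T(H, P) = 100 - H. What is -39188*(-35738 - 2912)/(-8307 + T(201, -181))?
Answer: -189327025/1051 ≈ -1.8014e+5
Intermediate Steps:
-39188*(-35738 - 2912)/(-8307 + T(201, -181)) = -39188*(-35738 - 2912)/(-8307 + (100 - 1*201)) = -39188*(-38650/(-8307 + (100 - 201))) = -39188*(-38650/(-8307 - 101)) = -39188/((-8408*(-1/38650))) = -39188/4204/19325 = -39188*19325/4204 = -189327025/1051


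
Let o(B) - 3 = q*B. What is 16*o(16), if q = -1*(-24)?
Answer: 6192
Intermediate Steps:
q = 24
o(B) = 3 + 24*B
16*o(16) = 16*(3 + 24*16) = 16*(3 + 384) = 16*387 = 6192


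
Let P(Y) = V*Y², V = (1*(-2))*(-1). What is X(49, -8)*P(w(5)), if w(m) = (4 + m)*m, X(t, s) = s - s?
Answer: 0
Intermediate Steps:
X(t, s) = 0
w(m) = m*(4 + m)
V = 2 (V = -2*(-1) = 2)
P(Y) = 2*Y²
X(49, -8)*P(w(5)) = 0*(2*(5*(4 + 5))²) = 0*(2*(5*9)²) = 0*(2*45²) = 0*(2*2025) = 0*4050 = 0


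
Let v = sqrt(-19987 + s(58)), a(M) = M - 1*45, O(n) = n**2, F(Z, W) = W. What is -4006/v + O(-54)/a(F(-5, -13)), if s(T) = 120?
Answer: -1458/29 + 4006*I*sqrt(19867)/19867 ≈ -50.276 + 28.421*I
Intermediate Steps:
a(M) = -45 + M (a(M) = M - 45 = -45 + M)
v = I*sqrt(19867) (v = sqrt(-19987 + 120) = sqrt(-19867) = I*sqrt(19867) ≈ 140.95*I)
-4006/v + O(-54)/a(F(-5, -13)) = -4006*(-I*sqrt(19867)/19867) + (-54)**2/(-45 - 13) = -(-4006)*I*sqrt(19867)/19867 + 2916/(-58) = 4006*I*sqrt(19867)/19867 + 2916*(-1/58) = 4006*I*sqrt(19867)/19867 - 1458/29 = -1458/29 + 4006*I*sqrt(19867)/19867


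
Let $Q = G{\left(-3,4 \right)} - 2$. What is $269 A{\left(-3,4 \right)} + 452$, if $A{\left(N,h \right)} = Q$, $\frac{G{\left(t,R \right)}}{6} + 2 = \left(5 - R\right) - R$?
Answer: $-8156$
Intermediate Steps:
$G{\left(t,R \right)} = 18 - 12 R$ ($G{\left(t,R \right)} = -12 + 6 \left(\left(5 - R\right) - R\right) = -12 + 6 \left(5 - 2 R\right) = -12 - \left(-30 + 12 R\right) = 18 - 12 R$)
$Q = -32$ ($Q = \left(18 - 48\right) - 2 = -30 - 2 = -32$)
$A{\left(N,h \right)} = -32$
$269 A{\left(-3,4 \right)} + 452 = 269 \left(-32\right) + 452 = -8608 + 452 = -8156$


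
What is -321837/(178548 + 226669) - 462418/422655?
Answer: -323405651941/171266991135 ≈ -1.8883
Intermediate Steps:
-321837/(178548 + 226669) - 462418/422655 = -321837/405217 - 462418*1/422655 = -321837*1/405217 - 462418/422655 = -321837/405217 - 462418/422655 = -323405651941/171266991135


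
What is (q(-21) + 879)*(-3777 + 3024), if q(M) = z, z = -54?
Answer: -621225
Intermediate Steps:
q(M) = -54
(q(-21) + 879)*(-3777 + 3024) = (-54 + 879)*(-3777 + 3024) = 825*(-753) = -621225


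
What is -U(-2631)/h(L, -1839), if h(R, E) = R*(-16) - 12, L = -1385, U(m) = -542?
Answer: 271/11074 ≈ 0.024472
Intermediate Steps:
h(R, E) = -12 - 16*R (h(R, E) = -16*R - 12 = -12 - 16*R)
-U(-2631)/h(L, -1839) = -(-542)/(-12 - 16*(-1385)) = -(-542)/(-12 + 22160) = -(-542)/22148 = -1*(-271/11074) = 271/11074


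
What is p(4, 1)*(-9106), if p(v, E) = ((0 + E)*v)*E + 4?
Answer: -72848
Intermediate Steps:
p(v, E) = 4 + v*E² (p(v, E) = (E*v)*E + 4 = v*E² + 4 = 4 + v*E²)
p(4, 1)*(-9106) = (4 + 4*1²)*(-9106) = (4 + 4*1)*(-9106) = (4 + 4)*(-9106) = 8*(-9106) = -72848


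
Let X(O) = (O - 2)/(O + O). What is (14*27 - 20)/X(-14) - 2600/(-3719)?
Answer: 4665107/7438 ≈ 627.20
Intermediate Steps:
X(O) = (-2 + O)/(2*O) (X(O) = (-2 + O)/((2*O)) = (-2 + O)*(1/(2*O)) = (-2 + O)/(2*O))
(14*27 - 20)/X(-14) - 2600/(-3719) = (14*27 - 20)/(((1/2)*(-2 - 14)/(-14))) - 2600/(-3719) = (378 - 20)/(((1/2)*(-1/14)*(-16))) - 2600*(-1/3719) = 358/(4/7) + 2600/3719 = 358*(7/4) + 2600/3719 = 1253/2 + 2600/3719 = 4665107/7438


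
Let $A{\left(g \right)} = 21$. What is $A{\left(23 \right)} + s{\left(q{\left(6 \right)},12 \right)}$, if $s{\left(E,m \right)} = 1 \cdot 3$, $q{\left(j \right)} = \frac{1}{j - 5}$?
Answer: $24$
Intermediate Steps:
$q{\left(j \right)} = \frac{1}{-5 + j}$
$s{\left(E,m \right)} = 3$
$A{\left(23 \right)} + s{\left(q{\left(6 \right)},12 \right)} = 21 + 3 = 24$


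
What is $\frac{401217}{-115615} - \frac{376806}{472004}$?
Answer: $- \frac{116470227279}{27285371230} \approx -4.2686$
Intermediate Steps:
$\frac{401217}{-115615} - \frac{376806}{472004} = 401217 \left(- \frac{1}{115615}\right) - \frac{188403}{236002} = - \frac{401217}{115615} - \frac{188403}{236002} = - \frac{116470227279}{27285371230}$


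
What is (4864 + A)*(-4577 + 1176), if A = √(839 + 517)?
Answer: -16542464 - 6802*√339 ≈ -1.6668e+7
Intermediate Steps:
A = 2*√339 (A = √1356 = 2*√339 ≈ 36.824)
(4864 + A)*(-4577 + 1176) = (4864 + 2*√339)*(-4577 + 1176) = (4864 + 2*√339)*(-3401) = -16542464 - 6802*√339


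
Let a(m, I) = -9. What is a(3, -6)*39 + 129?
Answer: -222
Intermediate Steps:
a(3, -6)*39 + 129 = -9*39 + 129 = -351 + 129 = -222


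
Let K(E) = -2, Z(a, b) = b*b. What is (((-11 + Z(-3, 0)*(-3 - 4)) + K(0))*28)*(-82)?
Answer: 29848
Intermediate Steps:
Z(a, b) = b²
(((-11 + Z(-3, 0)*(-3 - 4)) + K(0))*28)*(-82) = (((-11 + 0²*(-3 - 4)) - 2)*28)*(-82) = (((-11 + 0*(-7)) - 2)*28)*(-82) = (((-11 + 0) - 2)*28)*(-82) = ((-11 - 2)*28)*(-82) = -13*28*(-82) = -364*(-82) = 29848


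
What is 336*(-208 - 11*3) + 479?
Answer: -80497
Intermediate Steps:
336*(-208 - 11*3) + 479 = 336*(-208 - 33) + 479 = 336*(-241) + 479 = -80976 + 479 = -80497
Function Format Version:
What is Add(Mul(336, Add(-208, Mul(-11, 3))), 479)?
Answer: -80497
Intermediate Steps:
Add(Mul(336, Add(-208, Mul(-11, 3))), 479) = Add(Mul(336, Add(-208, -33)), 479) = Add(Mul(336, -241), 479) = Add(-80976, 479) = -80497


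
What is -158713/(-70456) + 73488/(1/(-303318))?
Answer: -1570480669053191/70456 ≈ -2.2290e+10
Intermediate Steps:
-158713/(-70456) + 73488/(1/(-303318)) = -158713*(-1/70456) + 73488/(-1/303318) = 158713/70456 + 73488*(-303318) = 158713/70456 - 22290233184 = -1570480669053191/70456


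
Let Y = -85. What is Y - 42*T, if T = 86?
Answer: -3697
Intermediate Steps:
Y - 42*T = -85 - 42*86 = -85 - 3612 = -3697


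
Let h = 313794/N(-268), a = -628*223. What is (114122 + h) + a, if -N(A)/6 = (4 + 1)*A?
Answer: -34683181/1340 ≈ -25883.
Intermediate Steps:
a = -140044
N(A) = -30*A (N(A) = -6*(4 + 1)*A = -30*A)
h = 52299/1340 (h = 313794/((-30*(-268))) = 313794/8040 = 313794*(1/8040) = 52299/1340 ≈ 39.029)
(114122 + h) + a = (114122 + 52299/1340) - 140044 = 152975779/1340 - 140044 = -34683181/1340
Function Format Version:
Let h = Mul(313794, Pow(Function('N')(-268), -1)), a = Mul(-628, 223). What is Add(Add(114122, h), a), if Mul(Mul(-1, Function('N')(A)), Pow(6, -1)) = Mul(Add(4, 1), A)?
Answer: Rational(-34683181, 1340) ≈ -25883.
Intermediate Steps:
a = -140044
Function('N')(A) = Mul(-30, A) (Function('N')(A) = Mul(-6, Mul(Add(4, 1), A)) = Mul(-6, Mul(5, A)) = Mul(-30, A))
h = Rational(52299, 1340) (h = Mul(313794, Pow(Mul(-30, -268), -1)) = Mul(313794, Pow(8040, -1)) = Mul(313794, Rational(1, 8040)) = Rational(52299, 1340) ≈ 39.029)
Add(Add(114122, h), a) = Add(Add(114122, Rational(52299, 1340)), -140044) = Add(Rational(152975779, 1340), -140044) = Rational(-34683181, 1340)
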